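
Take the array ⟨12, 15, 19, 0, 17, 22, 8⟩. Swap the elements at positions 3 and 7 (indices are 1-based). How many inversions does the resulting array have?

6 inversions

Positions 3 and 7 hold 19 and 8; after swapping, the array is [12, 15, 8, 0, 17, 22, 19].
For each element, count later entries that are smaller:
12 → 8, 0 → 2
15 → 8, 0 → 2
8 → 0 → 1
0 → none → 0
17 → none → 0
22 → 19 → 1
19 → none → 0
Sum: 2 + 2 + 1 + 0 + 0 + 1 + 0 = 6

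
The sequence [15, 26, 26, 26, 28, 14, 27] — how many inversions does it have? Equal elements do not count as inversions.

6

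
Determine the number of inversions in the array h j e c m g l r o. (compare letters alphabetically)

For each element, count later entries that are smaller:
h → e, c, g → 3
j → e, c, g → 3
e → c → 1
c → none → 0
m → g, l → 2
g → none → 0
l → none → 0
r → o → 1
o → none → 0
Sum: 3 + 3 + 1 + 0 + 2 + 0 + 0 + 1 + 0 = 10

There are 10 inversions.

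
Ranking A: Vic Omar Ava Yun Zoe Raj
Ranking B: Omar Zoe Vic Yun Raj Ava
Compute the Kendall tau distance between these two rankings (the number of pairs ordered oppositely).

Assign each item its position (1..6) in the first ordering, then rewrite the second ordering as that position sequence:
positions: Vic→1, Omar→2, Ava→3, Yun→4, Zoe→5, Raj→6
second ordering as positions: [2, 5, 1, 4, 6, 3]
Discordant pairs = inversions in this position sequence.
2: 1 → 1
5: 1, 4, 3 → 3
1: 0
4: 3 → 1
6: 3 → 1
3: 0
Total: 1 + 3 + 0 + 1 + 1 + 0 = 6

6 discordant pairs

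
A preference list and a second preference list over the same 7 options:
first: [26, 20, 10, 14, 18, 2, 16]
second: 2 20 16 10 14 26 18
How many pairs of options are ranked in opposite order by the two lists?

Pairs: 12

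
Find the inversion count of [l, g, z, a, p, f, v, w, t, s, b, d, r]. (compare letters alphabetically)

41 inversions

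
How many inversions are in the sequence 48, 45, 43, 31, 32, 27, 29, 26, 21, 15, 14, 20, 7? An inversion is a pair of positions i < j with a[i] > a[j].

Element-by-element contributions:
48: 12
45: 11
43: 10
31: 8
32: 8
27: 6
29: 6
26: 5
21: 4
15: 2
14: 1
20: 1
7: 0
Sum: 12 + 11 + 10 + 8 + 8 + 6 + 6 + 5 + 4 + 2 + 1 + 1 + 0 = 74

74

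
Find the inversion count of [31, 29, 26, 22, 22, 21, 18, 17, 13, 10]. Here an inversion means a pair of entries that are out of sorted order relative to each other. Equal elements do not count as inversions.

There are 44 inversions.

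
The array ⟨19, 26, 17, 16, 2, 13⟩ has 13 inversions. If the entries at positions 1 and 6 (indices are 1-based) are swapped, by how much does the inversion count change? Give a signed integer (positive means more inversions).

-5

Positions 1 and 6 hold 19 and 13; after swapping, the array is [13, 26, 17, 16, 2, 19].
Element-by-element contributions:
13: 1
26: 4
17: 2
16: 1
2: 0
19: 0
Sum: 1 + 4 + 2 + 1 + 0 + 0 = 8
Change: 8 − 13 = -5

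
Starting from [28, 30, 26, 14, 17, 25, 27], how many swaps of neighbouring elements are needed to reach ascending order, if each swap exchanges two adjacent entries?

Minimum adjacent swaps = number of inversions (each swap of adjacent out-of-order elements removes one inversion and no swap can remove more).
Count inversions — for each element, later elements that are smaller:
28: 26, 14, 17, 25, 27 → 5
30: 26, 14, 17, 25, 27 → 5
26: 14, 17, 25 → 3
14: none → 0
17: none → 0
25: none → 0
27: none → 0
Total inversions: 5 + 5 + 3 + 0 + 0 + 0 + 0 = 13

Adjacent swaps: 13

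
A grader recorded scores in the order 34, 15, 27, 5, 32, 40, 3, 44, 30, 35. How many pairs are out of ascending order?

18 out-of-order pairs

For each element, count later entries that are smaller:
34 → 15, 27, 5, 32, 3, 30 → 6
15 → 5, 3 → 2
27 → 5, 3 → 2
5 → 3 → 1
32 → 3, 30 → 2
40 → 3, 30, 35 → 3
3 → none → 0
44 → 30, 35 → 2
30 → none → 0
35 → none → 0
Sum: 6 + 2 + 2 + 1 + 2 + 3 + 0 + 2 + 0 + 0 = 18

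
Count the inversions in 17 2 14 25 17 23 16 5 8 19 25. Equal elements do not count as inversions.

There are 22 out-of-order pairs.

Element-by-element contributions:
17 → 2, 14, 16, 5, 8 → 5
2 → none → 0
14 → 5, 8 → 2
25 → 17, 23, 16, 5, 8, 19 → 6
17 → 16, 5, 8 → 3
23 → 16, 5, 8, 19 → 4
16 → 5, 8 → 2
5 → none → 0
8 → none → 0
19 → none → 0
25 → none → 0
Sum: 5 + 0 + 2 + 6 + 3 + 4 + 2 + 0 + 0 + 0 + 0 = 22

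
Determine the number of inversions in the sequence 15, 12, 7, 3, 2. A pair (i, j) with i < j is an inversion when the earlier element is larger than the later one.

10

For each element, count later entries that are smaller:
15 → 12, 7, 3, 2 → 4
12 → 7, 3, 2 → 3
7 → 3, 2 → 2
3 → 2 → 1
2 → none → 0
Sum: 4 + 3 + 2 + 1 + 0 = 10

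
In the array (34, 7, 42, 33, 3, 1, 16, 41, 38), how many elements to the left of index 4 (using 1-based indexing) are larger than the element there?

The element at index 4 is 33.
Elements before it: 34, 7, 42
Those larger than 33: 34, 42

2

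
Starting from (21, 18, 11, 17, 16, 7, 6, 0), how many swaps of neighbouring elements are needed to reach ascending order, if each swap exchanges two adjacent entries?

The minimum number of adjacent swaps to sort an array equals its inversion count, since every such swap removes exactly one inversion.
Count inversions — for each element, later elements that are smaller:
21: 18, 11, 17, 16, 7, 6, 0 → 7
18: 11, 17, 16, 7, 6, 0 → 6
11: 7, 6, 0 → 3
17: 16, 7, 6, 0 → 4
16: 7, 6, 0 → 3
7: 6, 0 → 2
6: 0 → 1
0: none → 0
Total inversions: 7 + 6 + 3 + 4 + 3 + 2 + 1 + 0 = 26

Swaps: 26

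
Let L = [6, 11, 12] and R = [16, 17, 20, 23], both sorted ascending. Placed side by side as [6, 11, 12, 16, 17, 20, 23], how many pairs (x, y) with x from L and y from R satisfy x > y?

0 cross-inversions

Take each right-half value and tally the left-half values above it:
r = 16: none → 0
r = 17: none → 0
r = 20: none → 0
r = 23: none → 0
Cross-inversions: 0 + 0 + 0 + 0 = 0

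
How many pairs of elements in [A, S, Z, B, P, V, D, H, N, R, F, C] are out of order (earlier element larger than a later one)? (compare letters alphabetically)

Element-by-element contributions:
A: 0
S: 8
Z: 9
B: 0
P: 5
V: 6
D: 1
H: 2
N: 2
R: 2
F: 1
C: 0
Sum: 0 + 8 + 9 + 0 + 5 + 6 + 1 + 2 + 2 + 2 + 1 + 0 = 36

Out-of-order pairs: 36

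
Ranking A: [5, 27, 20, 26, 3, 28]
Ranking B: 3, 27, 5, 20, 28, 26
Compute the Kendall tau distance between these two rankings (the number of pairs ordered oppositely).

Assign each item its position (1..6) in the first ordering, then rewrite the second ordering as that position sequence:
positions: 5→1, 27→2, 20→3, 26→4, 3→5, 28→6
second ordering as positions: [5, 2, 1, 3, 6, 4]
Discordant pairs = inversions in this position sequence.
5: 2, 1, 3, 4 → 4
2: 1 → 1
1: 0
3: 0
6: 4 → 1
4: 0
Total: 4 + 1 + 0 + 0 + 1 + 0 = 6

6 discordant pairs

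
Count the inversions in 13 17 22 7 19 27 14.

Inversions: 8

Count, for each position, how many later elements it exceeds:
13: 1
17: 2
22: 3
7: 0
19: 1
27: 1
14: 0
Sum: 1 + 2 + 3 + 0 + 1 + 1 + 0 = 8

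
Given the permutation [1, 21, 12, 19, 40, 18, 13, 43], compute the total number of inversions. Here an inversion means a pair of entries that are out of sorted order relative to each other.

Element-by-element contributions:
1: 0
21: 4
12: 0
19: 2
40: 2
18: 1
13: 0
43: 0
Sum: 0 + 4 + 0 + 2 + 2 + 1 + 0 + 0 = 9

9 inversions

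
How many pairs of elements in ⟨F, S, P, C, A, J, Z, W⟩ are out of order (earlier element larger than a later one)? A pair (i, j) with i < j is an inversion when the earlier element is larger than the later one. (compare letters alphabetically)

11 inversions

Sweep left to right; for each value list the smaller values that follow it:
F → C, A → 2
S → P, C, A, J → 4
P → C, A, J → 3
C → A → 1
A → none → 0
J → none → 0
Z → W → 1
W → none → 0
Sum: 2 + 4 + 3 + 1 + 0 + 0 + 1 + 0 = 11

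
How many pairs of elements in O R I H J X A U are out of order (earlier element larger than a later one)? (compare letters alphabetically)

Sweep left to right; for each value list the smaller values that follow it:
O: 4
R: 4
I: 2
H: 1
J: 1
X: 2
A: 0
U: 0
Sum: 4 + 4 + 2 + 1 + 1 + 2 + 0 + 0 = 14

Inversions: 14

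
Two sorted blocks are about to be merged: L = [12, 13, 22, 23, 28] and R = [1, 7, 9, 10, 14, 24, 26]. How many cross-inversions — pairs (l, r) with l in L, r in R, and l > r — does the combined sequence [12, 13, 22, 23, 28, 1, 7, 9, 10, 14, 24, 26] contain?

Take each right-half value and tally the left-half values above it:
r = 1: 12, 13, 22, 23, 28 → 5
r = 7: 12, 13, 22, 23, 28 → 5
r = 9: 12, 13, 22, 23, 28 → 5
r = 10: 12, 13, 22, 23, 28 → 5
r = 14: 22, 23, 28 → 3
r = 24: 28 → 1
r = 26: 28 → 1
Cross-inversions: 5 + 5 + 5 + 5 + 3 + 1 + 1 = 25

25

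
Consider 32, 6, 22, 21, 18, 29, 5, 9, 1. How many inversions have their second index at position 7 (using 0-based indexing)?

5

The element at index 7 is 9.
Elements before it: 32, 6, 22, 21, 18, 29, 5
Those larger than 9: 32, 22, 21, 18, 29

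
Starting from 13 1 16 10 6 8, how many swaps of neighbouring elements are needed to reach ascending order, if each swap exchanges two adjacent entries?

9

Each adjacent swap fixes exactly one inversion, so the minimum swap count equals the number of inversions.
Count inversions — for each element, later elements that are smaller:
13: 1, 10, 6, 8 → 4
1: none → 0
16: 10, 6, 8 → 3
10: 6, 8 → 2
6: none → 0
8: none → 0
Total inversions: 4 + 0 + 3 + 2 + 0 + 0 = 9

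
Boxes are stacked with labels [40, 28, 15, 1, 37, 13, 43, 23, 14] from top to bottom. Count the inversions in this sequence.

Sweep left to right; for each value list the smaller values that follow it:
40: 7
28: 5
15: 3
1: 0
37: 3
13: 0
43: 2
23: 1
14: 0
Sum: 7 + 5 + 3 + 0 + 3 + 0 + 2 + 1 + 0 = 21

21 out-of-order pairs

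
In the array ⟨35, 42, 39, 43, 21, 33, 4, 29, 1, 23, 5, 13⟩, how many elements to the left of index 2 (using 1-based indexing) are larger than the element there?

0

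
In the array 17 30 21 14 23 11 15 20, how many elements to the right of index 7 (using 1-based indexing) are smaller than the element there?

0

The element at index 7 is 15.
Elements after it: 20
None of them are smaller than 15.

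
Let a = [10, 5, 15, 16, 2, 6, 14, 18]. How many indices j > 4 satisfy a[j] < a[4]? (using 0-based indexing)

The element at index 4 is 2.
Elements after it: 6, 14, 18
None of them are smaller than 2.

0 such elements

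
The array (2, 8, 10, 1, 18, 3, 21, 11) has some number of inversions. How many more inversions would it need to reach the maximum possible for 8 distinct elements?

20 inversions short

Maximum inversions for 8 distinct elements is C(8, 2) = 8·7/2 = 28.
Current inversions — for each element, count later smaller elements:
2: 1
8: 2
10: 2
1: 0
18: 2
3: 0
21: 1
11: 0
Current total: 1 + 2 + 2 + 0 + 2 + 0 + 1 + 0 = 8
Shortfall: 28 − 8 = 20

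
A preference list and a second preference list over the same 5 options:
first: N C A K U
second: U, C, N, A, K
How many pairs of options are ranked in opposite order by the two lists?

5

Assign each item its position (1..5) in the first ordering, then rewrite the second ordering as that position sequence:
positions: N→1, C→2, A→3, K→4, U→5
second ordering as positions: [5, 2, 1, 3, 4]
Discordant pairs = inversions in this position sequence.
5: 2, 1, 3, 4 → 4
2: 1 → 1
1: 0
3: 0
4: 0
Total: 4 + 1 + 0 + 0 + 0 = 5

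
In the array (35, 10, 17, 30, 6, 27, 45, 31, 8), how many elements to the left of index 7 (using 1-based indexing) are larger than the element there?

The element at index 7 is 45.
Elements before it: 35, 10, 17, 30, 6, 27
None of them are larger than 45.

0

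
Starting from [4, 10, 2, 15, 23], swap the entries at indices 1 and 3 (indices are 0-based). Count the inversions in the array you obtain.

3 inversions

Positions 1 and 3 hold 10 and 15; after swapping, the array is [4, 15, 2, 10, 23].
For each element, count later entries that are smaller:
4: 1
15: 2
2: 0
10: 0
23: 0
Sum: 1 + 2 + 0 + 0 + 0 = 3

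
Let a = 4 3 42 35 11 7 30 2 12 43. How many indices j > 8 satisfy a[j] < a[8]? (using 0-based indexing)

0

The element at index 8 is 12.
Elements after it: 43
None of them are smaller than 12.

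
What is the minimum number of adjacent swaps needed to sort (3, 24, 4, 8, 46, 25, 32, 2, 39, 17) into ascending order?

17 adjacent swaps

Each adjacent swap fixes exactly one inversion, so the minimum swap count equals the number of inversions.
Count inversions — for each element, later elements that are smaller:
3: 2 → 1
24: 4, 8, 2, 17 → 4
4: 2 → 1
8: 2 → 1
46: 25, 32, 2, 39, 17 → 5
25: 2, 17 → 2
32: 2, 17 → 2
2: none → 0
39: 17 → 1
17: none → 0
Total inversions: 1 + 4 + 1 + 1 + 5 + 2 + 2 + 0 + 1 + 0 = 17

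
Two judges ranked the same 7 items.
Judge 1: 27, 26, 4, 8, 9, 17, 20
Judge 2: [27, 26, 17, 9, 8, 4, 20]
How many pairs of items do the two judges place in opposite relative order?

6 discordant pairs

Assign each item its position (1..7) in the first ordering, then rewrite the second ordering as that position sequence:
positions: 27→1, 26→2, 4→3, 8→4, 9→5, 17→6, 20→7
second ordering as positions: [1, 2, 6, 5, 4, 3, 7]
Discordant pairs = inversions in this position sequence.
1: 0
2: 0
6: 5, 4, 3 → 3
5: 4, 3 → 2
4: 3 → 1
3: 0
7: 0
Total: 0 + 0 + 3 + 2 + 1 + 0 + 0 = 6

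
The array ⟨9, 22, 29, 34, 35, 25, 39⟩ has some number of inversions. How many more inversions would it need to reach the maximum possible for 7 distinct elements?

Maximum inversions for 7 distinct elements is C(7, 2) = 7·6/2 = 21.
Current inversions — for each element, count later smaller elements:
9: 0
22: 0
29: 1
34: 1
35: 1
25: 0
39: 0
Current total: 0 + 0 + 1 + 1 + 1 + 0 + 0 = 3
Shortfall: 21 − 3 = 18

18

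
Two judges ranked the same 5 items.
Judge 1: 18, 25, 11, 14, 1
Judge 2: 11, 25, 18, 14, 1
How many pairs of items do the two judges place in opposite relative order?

3 discordant pairs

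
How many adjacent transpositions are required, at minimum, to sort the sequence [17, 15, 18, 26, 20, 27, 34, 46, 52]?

The minimum number of adjacent swaps to sort an array equals its inversion count, since every such swap removes exactly one inversion.
Count inversions — for each element, later elements that are smaller:
17: 15 → 1
15: none → 0
18: none → 0
26: 20 → 1
20: none → 0
27: none → 0
34: none → 0
46: none → 0
52: none → 0
Total inversions: 1 + 0 + 0 + 1 + 0 + 0 + 0 + 0 + 0 = 2

2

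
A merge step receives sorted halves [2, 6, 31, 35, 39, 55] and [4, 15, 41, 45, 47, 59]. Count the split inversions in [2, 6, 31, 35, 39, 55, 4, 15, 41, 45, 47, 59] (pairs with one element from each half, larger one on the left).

12 split inversions

For each element r of the right run, count left-run elements greater than r:
r = 4: 6, 31, 35, 39, 55 → 5
r = 15: 31, 35, 39, 55 → 4
r = 41: 55 → 1
r = 45: 55 → 1
r = 47: 55 → 1
r = 59: none → 0
Cross-inversions: 5 + 4 + 1 + 1 + 1 + 0 = 12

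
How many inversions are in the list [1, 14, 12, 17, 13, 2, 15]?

Inversions: 8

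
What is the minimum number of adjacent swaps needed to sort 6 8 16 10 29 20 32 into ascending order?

2 adjacent swaps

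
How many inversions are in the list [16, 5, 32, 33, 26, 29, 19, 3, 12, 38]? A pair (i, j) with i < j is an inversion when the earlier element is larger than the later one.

Sweep left to right; for each value list the smaller values that follow it:
16 → 5, 3, 12 → 3
5 → 3 → 1
32 → 26, 29, 19, 3, 12 → 5
33 → 26, 29, 19, 3, 12 → 5
26 → 19, 3, 12 → 3
29 → 19, 3, 12 → 3
19 → 3, 12 → 2
3 → none → 0
12 → none → 0
38 → none → 0
Sum: 3 + 1 + 5 + 5 + 3 + 3 + 2 + 0 + 0 + 0 = 22

22 inversions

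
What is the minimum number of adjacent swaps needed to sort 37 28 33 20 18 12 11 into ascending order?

There are 20 adjacent swaps.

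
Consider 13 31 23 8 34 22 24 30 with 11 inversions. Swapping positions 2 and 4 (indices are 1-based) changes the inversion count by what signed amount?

-3

Positions 2 and 4 hold 31 and 8; after swapping, the array is [13, 8, 23, 31, 34, 22, 24, 30].
Count, for each position, how many later elements it exceeds:
13 → 8 → 1
8 → none → 0
23 → 22 → 1
31 → 22, 24, 30 → 3
34 → 22, 24, 30 → 3
22 → none → 0
24 → none → 0
30 → none → 0
Sum: 1 + 0 + 1 + 3 + 3 + 0 + 0 + 0 = 8
Change: 8 − 11 = -3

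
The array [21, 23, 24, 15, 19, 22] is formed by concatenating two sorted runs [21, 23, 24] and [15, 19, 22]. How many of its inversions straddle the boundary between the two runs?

Take each right-half value and tally the left-half values above it:
r = 15: 21, 23, 24 → 3
r = 19: 21, 23, 24 → 3
r = 22: 23, 24 → 2
Cross-inversions: 3 + 3 + 2 = 8

8 split inversions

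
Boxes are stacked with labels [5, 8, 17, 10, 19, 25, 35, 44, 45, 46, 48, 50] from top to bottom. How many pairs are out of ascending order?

Sweep left to right; for each value list the smaller values that follow it:
5: 0
8: 0
17: 1
10: 0
19: 0
25: 0
35: 0
44: 0
45: 0
46: 0
48: 0
50: 0
Sum: 0 + 0 + 1 + 0 + 0 + 0 + 0 + 0 + 0 + 0 + 0 + 0 = 1

1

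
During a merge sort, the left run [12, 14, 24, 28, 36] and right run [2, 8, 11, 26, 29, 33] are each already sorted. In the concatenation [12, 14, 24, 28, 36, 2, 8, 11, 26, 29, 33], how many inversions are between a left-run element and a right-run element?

Count, for every r in R, how many entries of L exceed r:
r = 2: 12, 14, 24, 28, 36 → 5
r = 8: 12, 14, 24, 28, 36 → 5
r = 11: 12, 14, 24, 28, 36 → 5
r = 26: 28, 36 → 2
r = 29: 36 → 1
r = 33: 36 → 1
Cross-inversions: 5 + 5 + 5 + 2 + 1 + 1 = 19

19 split inversions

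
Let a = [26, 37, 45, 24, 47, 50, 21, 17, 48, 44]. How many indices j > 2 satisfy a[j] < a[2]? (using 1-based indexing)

The element at index 2 is 37.
Elements after it: 45, 24, 47, 50, 21, 17, 48, 44
Those smaller than 37: 24, 21, 17

3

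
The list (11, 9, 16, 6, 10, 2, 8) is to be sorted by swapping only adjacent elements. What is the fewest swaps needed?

Swaps: 15

The minimum number of adjacent swaps to sort an array equals its inversion count, since every such swap removes exactly one inversion.
Count inversions — for each element, later elements that are smaller:
11: 9, 6, 10, 2, 8 → 5
9: 6, 2, 8 → 3
16: 6, 10, 2, 8 → 4
6: 2 → 1
10: 2, 8 → 2
2: none → 0
8: none → 0
Total inversions: 5 + 3 + 4 + 1 + 2 + 0 + 0 = 15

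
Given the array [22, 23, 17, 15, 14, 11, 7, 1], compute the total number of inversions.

There are 27 inversions.

Count, for each position, how many later elements it exceeds:
22 → 17, 15, 14, 11, 7, 1 → 6
23 → 17, 15, 14, 11, 7, 1 → 6
17 → 15, 14, 11, 7, 1 → 5
15 → 14, 11, 7, 1 → 4
14 → 11, 7, 1 → 3
11 → 7, 1 → 2
7 → 1 → 1
1 → none → 0
Sum: 6 + 6 + 5 + 4 + 3 + 2 + 1 + 0 = 27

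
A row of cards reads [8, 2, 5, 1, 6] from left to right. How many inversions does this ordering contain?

Inversions: 6

Sweep left to right; for each value list the smaller values that follow it:
8: 4
2: 1
5: 1
1: 0
6: 0
Sum: 4 + 1 + 1 + 0 + 0 = 6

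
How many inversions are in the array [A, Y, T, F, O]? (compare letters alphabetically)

There are 5 inversions.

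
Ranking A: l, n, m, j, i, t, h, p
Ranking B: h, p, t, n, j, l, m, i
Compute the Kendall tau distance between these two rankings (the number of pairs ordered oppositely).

20

Assign each item its position (1..8) in the first ordering, then rewrite the second ordering as that position sequence:
positions: l→1, n→2, m→3, j→4, i→5, t→6, h→7, p→8
second ordering as positions: [7, 8, 6, 2, 4, 1, 3, 5]
Discordant pairs = inversions in this position sequence.
7: 6, 2, 4, 1, 3, 5 → 6
8: 6, 2, 4, 1, 3, 5 → 6
6: 2, 4, 1, 3, 5 → 5
2: 1 → 1
4: 1, 3 → 2
1: 0
3: 0
5: 0
Total: 6 + 6 + 5 + 1 + 2 + 0 + 0 + 0 = 20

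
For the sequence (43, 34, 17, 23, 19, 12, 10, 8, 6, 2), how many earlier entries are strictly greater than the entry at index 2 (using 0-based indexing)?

2

The element at index 2 is 17.
Elements before it: 43, 34
Those larger than 17: 43, 34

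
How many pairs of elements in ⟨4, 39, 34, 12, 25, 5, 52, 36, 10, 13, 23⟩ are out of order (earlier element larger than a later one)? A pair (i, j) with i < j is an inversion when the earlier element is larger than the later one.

27 inversions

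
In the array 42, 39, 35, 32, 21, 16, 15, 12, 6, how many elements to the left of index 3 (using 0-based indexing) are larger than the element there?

3

The element at index 3 is 32.
Elements before it: 42, 39, 35
Those larger than 32: 42, 39, 35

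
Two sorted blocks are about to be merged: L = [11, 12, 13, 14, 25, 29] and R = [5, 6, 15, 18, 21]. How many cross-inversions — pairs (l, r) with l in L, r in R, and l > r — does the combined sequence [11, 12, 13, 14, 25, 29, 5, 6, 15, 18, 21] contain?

18

Take each right-half value and tally the left-half values above it:
r = 5: 11, 12, 13, 14, 25, 29 → 6
r = 6: 11, 12, 13, 14, 25, 29 → 6
r = 15: 25, 29 → 2
r = 18: 25, 29 → 2
r = 21: 25, 29 → 2
Cross-inversions: 6 + 6 + 2 + 2 + 2 = 18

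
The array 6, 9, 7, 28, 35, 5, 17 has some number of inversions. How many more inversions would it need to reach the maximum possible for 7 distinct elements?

13

Maximum inversions for 7 distinct elements is C(7, 2) = 7·6/2 = 21.
Current inversions — for each element, count later smaller elements:
6: 1
9: 2
7: 1
28: 2
35: 2
5: 0
17: 0
Current total: 1 + 2 + 1 + 2 + 2 + 0 + 0 = 8
Shortfall: 21 − 8 = 13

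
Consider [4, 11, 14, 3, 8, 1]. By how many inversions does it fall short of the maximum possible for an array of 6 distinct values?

5

Maximum inversions for 6 distinct elements is C(6, 2) = 6·5/2 = 15.
Current inversions — for each element, count later smaller elements:
4: 2
11: 3
14: 3
3: 1
8: 1
1: 0
Current total: 2 + 3 + 3 + 1 + 1 + 0 = 10
Shortfall: 15 − 10 = 5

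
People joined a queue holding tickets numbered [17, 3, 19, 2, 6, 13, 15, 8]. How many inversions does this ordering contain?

Inversions: 14

Element-by-element contributions:
17 → 3, 2, 6, 13, 15, 8 → 6
3 → 2 → 1
19 → 2, 6, 13, 15, 8 → 5
2 → none → 0
6 → none → 0
13 → 8 → 1
15 → 8 → 1
8 → none → 0
Sum: 6 + 1 + 5 + 0 + 0 + 1 + 1 + 0 = 14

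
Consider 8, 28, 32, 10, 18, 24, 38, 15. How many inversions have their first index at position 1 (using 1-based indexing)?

The element at index 1 is 8.
Elements after it: 28, 32, 10, 18, 24, 38, 15
None of them are smaller than 8.

0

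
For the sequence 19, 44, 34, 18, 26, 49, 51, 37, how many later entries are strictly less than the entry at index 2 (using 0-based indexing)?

2 such elements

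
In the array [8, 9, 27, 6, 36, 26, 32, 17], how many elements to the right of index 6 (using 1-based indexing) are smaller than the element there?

1

The element at index 6 is 26.
Elements after it: 32, 17
Those smaller than 26: 17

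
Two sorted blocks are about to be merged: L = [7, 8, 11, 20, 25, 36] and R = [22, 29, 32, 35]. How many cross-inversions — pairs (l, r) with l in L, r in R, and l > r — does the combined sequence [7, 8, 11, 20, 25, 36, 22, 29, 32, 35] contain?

5

For each element r of the right run, count left-run elements greater than r:
r = 22: 25, 36 → 2
r = 29: 36 → 1
r = 32: 36 → 1
r = 35: 36 → 1
Cross-inversions: 2 + 1 + 1 + 1 = 5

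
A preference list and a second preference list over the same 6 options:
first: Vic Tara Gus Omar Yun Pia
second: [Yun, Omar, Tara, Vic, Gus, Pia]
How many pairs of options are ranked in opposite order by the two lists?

8 pairs

Assign each item its position (1..6) in the first ordering, then rewrite the second ordering as that position sequence:
positions: Vic→1, Tara→2, Gus→3, Omar→4, Yun→5, Pia→6
second ordering as positions: [5, 4, 2, 1, 3, 6]
Discordant pairs = inversions in this position sequence.
5: 4, 2, 1, 3 → 4
4: 2, 1, 3 → 3
2: 1 → 1
1: 0
3: 0
6: 0
Total: 4 + 3 + 1 + 0 + 0 + 0 = 8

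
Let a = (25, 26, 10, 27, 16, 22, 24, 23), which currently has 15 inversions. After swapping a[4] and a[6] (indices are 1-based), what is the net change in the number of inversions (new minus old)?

-1

Positions 4 and 6 hold 27 and 22; after swapping, the array is [25, 26, 10, 22, 16, 27, 24, 23].
For each element, count later entries that are smaller:
25 → 10, 22, 16, 24, 23 → 5
26 → 10, 22, 16, 24, 23 → 5
10 → none → 0
22 → 16 → 1
16 → none → 0
27 → 24, 23 → 2
24 → 23 → 1
23 → none → 0
Sum: 5 + 5 + 0 + 1 + 0 + 2 + 1 + 0 = 14
Change: 14 − 15 = -1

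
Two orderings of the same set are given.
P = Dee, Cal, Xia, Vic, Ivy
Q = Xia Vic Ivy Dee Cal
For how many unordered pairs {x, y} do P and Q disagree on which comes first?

6

Assign each item its position (1..5) in the first ordering, then rewrite the second ordering as that position sequence:
positions: Dee→1, Cal→2, Xia→3, Vic→4, Ivy→5
second ordering as positions: [3, 4, 5, 1, 2]
Discordant pairs = inversions in this position sequence.
3: 1, 2 → 2
4: 1, 2 → 2
5: 1, 2 → 2
1: 0
2: 0
Total: 2 + 2 + 2 + 0 + 0 = 6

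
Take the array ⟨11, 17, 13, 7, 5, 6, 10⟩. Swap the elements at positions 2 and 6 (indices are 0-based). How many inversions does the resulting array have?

14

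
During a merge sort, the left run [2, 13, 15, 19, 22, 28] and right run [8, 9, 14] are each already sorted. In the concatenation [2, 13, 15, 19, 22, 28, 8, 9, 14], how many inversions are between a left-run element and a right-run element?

14

Take each right-half value and tally the left-half values above it:
r = 8: 13, 15, 19, 22, 28 → 5
r = 9: 13, 15, 19, 22, 28 → 5
r = 14: 15, 19, 22, 28 → 4
Cross-inversions: 5 + 5 + 4 = 14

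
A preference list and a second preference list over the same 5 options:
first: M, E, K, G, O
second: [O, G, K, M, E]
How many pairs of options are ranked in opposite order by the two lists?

There are 9 pairs.

Assign each item its position (1..5) in the first ordering, then rewrite the second ordering as that position sequence:
positions: M→1, E→2, K→3, G→4, O→5
second ordering as positions: [5, 4, 3, 1, 2]
Discordant pairs = inversions in this position sequence.
5: 4, 3, 1, 2 → 4
4: 3, 1, 2 → 3
3: 1, 2 → 2
1: 0
2: 0
Total: 4 + 3 + 2 + 0 + 0 = 9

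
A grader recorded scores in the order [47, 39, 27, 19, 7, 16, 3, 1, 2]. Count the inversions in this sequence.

Inversions: 34

For each element, count later entries that are smaller:
47 → 39, 27, 19, 7, 16, 3, 1, 2 → 8
39 → 27, 19, 7, 16, 3, 1, 2 → 7
27 → 19, 7, 16, 3, 1, 2 → 6
19 → 7, 16, 3, 1, 2 → 5
7 → 3, 1, 2 → 3
16 → 3, 1, 2 → 3
3 → 1, 2 → 2
1 → none → 0
2 → none → 0
Sum: 8 + 7 + 6 + 5 + 3 + 3 + 2 + 0 + 0 = 34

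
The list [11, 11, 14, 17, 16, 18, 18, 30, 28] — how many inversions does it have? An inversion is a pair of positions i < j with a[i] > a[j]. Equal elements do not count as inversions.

2

Count, for each position, how many later elements it exceeds:
11 → none → 0
11 → none → 0
14 → none → 0
17 → 16 → 1
16 → none → 0
18 → none → 0
18 → none → 0
30 → 28 → 1
28 → none → 0
Sum: 0 + 0 + 0 + 1 + 0 + 0 + 0 + 1 + 0 = 2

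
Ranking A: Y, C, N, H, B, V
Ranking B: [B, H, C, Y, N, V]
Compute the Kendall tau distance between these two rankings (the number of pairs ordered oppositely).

8 discordant pairs

Assign each item its position (1..6) in the first ordering, then rewrite the second ordering as that position sequence:
positions: Y→1, C→2, N→3, H→4, B→5, V→6
second ordering as positions: [5, 4, 2, 1, 3, 6]
Discordant pairs = inversions in this position sequence.
5: 4, 2, 1, 3 → 4
4: 2, 1, 3 → 3
2: 1 → 1
1: 0
3: 0
6: 0
Total: 4 + 3 + 1 + 0 + 0 + 0 = 8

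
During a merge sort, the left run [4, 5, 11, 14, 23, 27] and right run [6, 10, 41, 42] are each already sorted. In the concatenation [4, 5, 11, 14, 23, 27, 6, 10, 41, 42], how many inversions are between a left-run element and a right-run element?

8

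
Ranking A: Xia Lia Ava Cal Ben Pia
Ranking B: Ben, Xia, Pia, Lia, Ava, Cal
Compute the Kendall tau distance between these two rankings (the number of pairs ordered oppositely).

7 discordant pairs

Assign each item its position (1..6) in the first ordering, then rewrite the second ordering as that position sequence:
positions: Xia→1, Lia→2, Ava→3, Cal→4, Ben→5, Pia→6
second ordering as positions: [5, 1, 6, 2, 3, 4]
Discordant pairs = inversions in this position sequence.
5: 1, 2, 3, 4 → 4
1: 0
6: 2, 3, 4 → 3
2: 0
3: 0
4: 0
Total: 4 + 0 + 3 + 0 + 0 + 0 = 7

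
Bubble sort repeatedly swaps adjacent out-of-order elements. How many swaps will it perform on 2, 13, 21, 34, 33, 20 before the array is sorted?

4 adjacent swaps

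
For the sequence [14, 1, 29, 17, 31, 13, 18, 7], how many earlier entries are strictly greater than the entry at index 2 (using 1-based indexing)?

The element at index 2 is 1.
Elements before it: 14
Those larger than 1: 14

1 such element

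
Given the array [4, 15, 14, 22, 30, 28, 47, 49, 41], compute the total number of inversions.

4

Count, for each position, how many later elements it exceeds:
4 → none → 0
15 → 14 → 1
14 → none → 0
22 → none → 0
30 → 28 → 1
28 → none → 0
47 → 41 → 1
49 → 41 → 1
41 → none → 0
Sum: 0 + 1 + 0 + 0 + 1 + 0 + 1 + 1 + 0 = 4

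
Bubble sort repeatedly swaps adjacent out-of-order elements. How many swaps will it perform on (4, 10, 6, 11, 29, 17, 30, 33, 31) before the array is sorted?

Minimum adjacent swaps = number of inversions (each swap of adjacent out-of-order elements removes one inversion and no swap can remove more).
Count inversions — for each element, later elements that are smaller:
4: none → 0
10: 6 → 1
6: none → 0
11: none → 0
29: 17 → 1
17: none → 0
30: none → 0
33: 31 → 1
31: none → 0
Total inversions: 0 + 1 + 0 + 0 + 1 + 0 + 0 + 1 + 0 = 3

3 swaps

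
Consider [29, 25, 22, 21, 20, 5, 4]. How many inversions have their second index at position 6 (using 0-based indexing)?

The element at index 6 is 4.
Elements before it: 29, 25, 22, 21, 20, 5
Those larger than 4: 29, 25, 22, 21, 20, 5

6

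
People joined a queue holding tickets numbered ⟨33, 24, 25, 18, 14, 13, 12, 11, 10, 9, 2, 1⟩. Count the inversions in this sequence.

65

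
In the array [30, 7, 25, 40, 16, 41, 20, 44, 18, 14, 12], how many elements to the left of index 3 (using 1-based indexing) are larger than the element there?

The element at index 3 is 25.
Elements before it: 30, 7
Those larger than 25: 30

1 such element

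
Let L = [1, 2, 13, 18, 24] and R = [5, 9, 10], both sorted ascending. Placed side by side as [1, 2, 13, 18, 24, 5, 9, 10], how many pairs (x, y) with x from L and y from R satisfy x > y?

Count, for every r in R, how many entries of L exceed r:
r = 5: 13, 18, 24 → 3
r = 9: 13, 18, 24 → 3
r = 10: 13, 18, 24 → 3
Cross-inversions: 3 + 3 + 3 = 9

9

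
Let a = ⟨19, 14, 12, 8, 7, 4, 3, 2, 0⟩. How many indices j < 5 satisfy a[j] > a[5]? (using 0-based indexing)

5

The element at index 5 is 4.
Elements before it: 19, 14, 12, 8, 7
Those larger than 4: 19, 14, 12, 8, 7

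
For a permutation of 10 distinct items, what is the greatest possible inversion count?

The maximum occurs when the array is in strictly decreasing order: every one of the C(10, 2) pairs is inverted.
C(10, 2) = 10·9/2 = 45

45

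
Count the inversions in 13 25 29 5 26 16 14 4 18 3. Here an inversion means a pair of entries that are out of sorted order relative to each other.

30

For each element, count later entries that are smaller:
13: 3
25: 6
29: 7
5: 2
26: 5
16: 3
14: 2
4: 1
18: 1
3: 0
Sum: 3 + 6 + 7 + 2 + 5 + 3 + 2 + 1 + 1 + 0 = 30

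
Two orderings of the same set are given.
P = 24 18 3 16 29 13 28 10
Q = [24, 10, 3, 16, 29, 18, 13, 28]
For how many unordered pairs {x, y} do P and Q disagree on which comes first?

Assign each item its position (1..8) in the first ordering, then rewrite the second ordering as that position sequence:
positions: 24→1, 18→2, 3→3, 16→4, 29→5, 13→6, 28→7, 10→8
second ordering as positions: [1, 8, 3, 4, 5, 2, 6, 7]
Discordant pairs = inversions in this position sequence.
1: 0
8: 3, 4, 5, 2, 6, 7 → 6
3: 2 → 1
4: 2 → 1
5: 2 → 1
2: 0
6: 0
7: 0
Total: 0 + 6 + 1 + 1 + 1 + 0 + 0 + 0 = 9

There are 9 disagreeing pairs.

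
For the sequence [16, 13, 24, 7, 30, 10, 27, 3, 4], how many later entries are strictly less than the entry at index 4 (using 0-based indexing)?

4

The element at index 4 is 30.
Elements after it: 10, 27, 3, 4
Those smaller than 30: 10, 27, 3, 4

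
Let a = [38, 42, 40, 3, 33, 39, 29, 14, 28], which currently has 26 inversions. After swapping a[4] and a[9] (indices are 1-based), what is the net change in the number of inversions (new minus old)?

Positions 4 and 9 hold 3 and 28; after swapping, the array is [38, 42, 40, 28, 33, 39, 29, 14, 3].
Sweep left to right; for each value list the smaller values that follow it:
38: 5
42: 7
40: 6
28: 2
33: 3
39: 3
29: 2
14: 1
3: 0
Sum: 5 + 7 + 6 + 2 + 3 + 3 + 2 + 1 + 0 = 29
Change: 29 − 26 = +3

+3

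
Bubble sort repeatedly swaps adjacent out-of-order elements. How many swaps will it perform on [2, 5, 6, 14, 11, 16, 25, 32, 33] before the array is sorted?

The minimum number of adjacent swaps to sort an array equals its inversion count, since every such swap removes exactly one inversion.
Count inversions — for each element, later elements that are smaller:
2: none → 0
5: none → 0
6: none → 0
14: 11 → 1
11: none → 0
16: none → 0
25: none → 0
32: none → 0
33: none → 0
Total inversions: 0 + 0 + 0 + 1 + 0 + 0 + 0 + 0 + 0 = 1

Adjacent swaps: 1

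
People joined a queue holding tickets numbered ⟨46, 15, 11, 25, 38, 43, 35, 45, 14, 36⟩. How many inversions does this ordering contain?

Sweep left to right; for each value list the smaller values that follow it:
46 → 15, 11, 25, 38, 43, 35, 45, 14, 36 → 9
15 → 11, 14 → 2
11 → none → 0
25 → 14 → 1
38 → 35, 14, 36 → 3
43 → 35, 14, 36 → 3
35 → 14 → 1
45 → 14, 36 → 2
14 → none → 0
36 → none → 0
Sum: 9 + 2 + 0 + 1 + 3 + 3 + 1 + 2 + 0 + 0 = 21

Out-of-order pairs: 21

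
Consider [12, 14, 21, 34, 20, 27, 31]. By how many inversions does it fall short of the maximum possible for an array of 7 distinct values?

17 inversions short

Maximum inversions for 7 distinct elements is C(7, 2) = 7·6/2 = 21.
Current inversions — for each element, count later smaller elements:
12: 0
14: 0
21: 1
34: 3
20: 0
27: 0
31: 0
Current total: 0 + 0 + 1 + 3 + 0 + 0 + 0 = 4
Shortfall: 21 − 4 = 17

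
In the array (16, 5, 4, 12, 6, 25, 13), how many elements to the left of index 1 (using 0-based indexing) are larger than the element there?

The element at index 1 is 5.
Elements before it: 16
Those larger than 5: 16

1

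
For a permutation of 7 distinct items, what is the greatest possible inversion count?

21

A reversed (strictly descending) arrangement makes every pair an inversion, giving C(7, 2) inversions.
C(7, 2) = 7·6/2 = 21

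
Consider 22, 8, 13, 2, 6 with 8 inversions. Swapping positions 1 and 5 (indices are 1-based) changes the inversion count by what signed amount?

-5

Positions 1 and 5 hold 22 and 6; after swapping, the array is [6, 8, 13, 2, 22].
For each element, count later entries that are smaller:
6 → 2 → 1
8 → 2 → 1
13 → 2 → 1
2 → none → 0
22 → none → 0
Sum: 1 + 1 + 1 + 0 + 0 = 3
Change: 3 − 8 = -5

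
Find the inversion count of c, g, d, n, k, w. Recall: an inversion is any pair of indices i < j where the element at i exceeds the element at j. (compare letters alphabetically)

2 inversions

Out-of-order index pairs (1-indexed):
(2,3): g > d
(4,5): n > k
That's 2 pairs.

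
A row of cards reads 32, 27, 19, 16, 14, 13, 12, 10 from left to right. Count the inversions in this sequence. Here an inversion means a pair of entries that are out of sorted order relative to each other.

Element-by-element contributions:
32 → 27, 19, 16, 14, 13, 12, 10 → 7
27 → 19, 16, 14, 13, 12, 10 → 6
19 → 16, 14, 13, 12, 10 → 5
16 → 14, 13, 12, 10 → 4
14 → 13, 12, 10 → 3
13 → 12, 10 → 2
12 → 10 → 1
10 → none → 0
Sum: 7 + 6 + 5 + 4 + 3 + 2 + 1 + 0 = 28

28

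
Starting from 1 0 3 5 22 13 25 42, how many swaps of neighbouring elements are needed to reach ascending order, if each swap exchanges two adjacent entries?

2

Minimum adjacent swaps = number of inversions (each swap of adjacent out-of-order elements removes one inversion and no swap can remove more).
Count inversions — for each element, later elements that are smaller:
1: 0 → 1
0: none → 0
3: none → 0
5: none → 0
22: 13 → 1
13: none → 0
25: none → 0
42: none → 0
Total inversions: 1 + 0 + 0 + 0 + 1 + 0 + 0 + 0 = 2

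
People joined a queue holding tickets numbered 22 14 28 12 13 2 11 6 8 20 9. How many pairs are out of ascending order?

38

Element-by-element contributions:
22 → 14, 12, 13, 2, 11, 6, 8, 20, 9 → 9
14 → 12, 13, 2, 11, 6, 8, 9 → 7
28 → 12, 13, 2, 11, 6, 8, 20, 9 → 8
12 → 2, 11, 6, 8, 9 → 5
13 → 2, 11, 6, 8, 9 → 5
2 → none → 0
11 → 6, 8, 9 → 3
6 → none → 0
8 → none → 0
20 → 9 → 1
9 → none → 0
Sum: 9 + 7 + 8 + 5 + 5 + 0 + 3 + 0 + 0 + 1 + 0 = 38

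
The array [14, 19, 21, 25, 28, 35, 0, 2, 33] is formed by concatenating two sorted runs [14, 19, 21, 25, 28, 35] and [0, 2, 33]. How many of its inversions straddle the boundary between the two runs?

There are 13 split inversions.

For each element r of the right run, count left-run elements greater than r:
r = 0: 14, 19, 21, 25, 28, 35 → 6
r = 2: 14, 19, 21, 25, 28, 35 → 6
r = 33: 35 → 1
Cross-inversions: 6 + 6 + 1 = 13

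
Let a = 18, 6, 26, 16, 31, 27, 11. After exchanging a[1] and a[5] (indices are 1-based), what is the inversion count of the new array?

Positions 1 and 5 hold 18 and 31; after swapping, the array is [31, 6, 26, 16, 18, 27, 11].
Sweep left to right; for each value list the smaller values that follow it:
31 → 6, 26, 16, 18, 27, 11 → 6
6 → none → 0
26 → 16, 18, 11 → 3
16 → 11 → 1
18 → 11 → 1
27 → 11 → 1
11 → none → 0
Sum: 6 + 0 + 3 + 1 + 1 + 1 + 0 = 12

12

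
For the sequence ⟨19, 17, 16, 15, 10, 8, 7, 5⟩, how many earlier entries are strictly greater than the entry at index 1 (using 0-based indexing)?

1

The element at index 1 is 17.
Elements before it: 19
Those larger than 17: 19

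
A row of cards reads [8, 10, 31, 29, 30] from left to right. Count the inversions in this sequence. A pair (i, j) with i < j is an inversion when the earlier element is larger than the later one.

2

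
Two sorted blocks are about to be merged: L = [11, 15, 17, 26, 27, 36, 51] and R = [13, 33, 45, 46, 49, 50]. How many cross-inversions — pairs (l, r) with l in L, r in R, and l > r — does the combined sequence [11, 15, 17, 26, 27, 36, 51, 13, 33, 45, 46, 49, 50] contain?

12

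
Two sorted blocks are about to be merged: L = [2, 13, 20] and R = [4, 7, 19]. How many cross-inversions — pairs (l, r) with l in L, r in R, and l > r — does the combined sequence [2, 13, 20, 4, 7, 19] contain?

5

For each element r of the right run, count left-run elements greater than r:
r = 4: 13, 20 → 2
r = 7: 13, 20 → 2
r = 19: 20 → 1
Cross-inversions: 2 + 2 + 1 = 5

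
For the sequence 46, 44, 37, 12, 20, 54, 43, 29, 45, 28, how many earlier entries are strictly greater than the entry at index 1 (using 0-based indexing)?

1

The element at index 1 is 44.
Elements before it: 46
Those larger than 44: 46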